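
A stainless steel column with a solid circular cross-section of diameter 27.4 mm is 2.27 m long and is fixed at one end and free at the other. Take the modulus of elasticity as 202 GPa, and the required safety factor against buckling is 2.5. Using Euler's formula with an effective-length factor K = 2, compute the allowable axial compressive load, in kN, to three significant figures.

P_allow = 1.07 kN

I = πd⁴/64 = π×27.4⁴/64 = 27670 mm⁴.
Effective length L_e = KL = 2×2.27 m = 4540 mm.
Euler critical load P_cr = π²EI/L_e² = π²×202000×27670/4540² = 2676 N.
P_allow = P_cr/n = 2676/2.5 = 1070 N.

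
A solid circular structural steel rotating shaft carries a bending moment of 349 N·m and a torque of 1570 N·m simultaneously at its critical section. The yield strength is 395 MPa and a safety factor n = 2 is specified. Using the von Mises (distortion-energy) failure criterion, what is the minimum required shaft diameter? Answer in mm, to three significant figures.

d = 41.7 mm

σ_allow = σ_y/n = 395/2 = 197.5 MPa.
For a solid shaft σ_b = 32M/(πd³) and τ = 16T/(πd³), so the von Mises stress is σ' = (16/πd³)·√(4M²+3T²).
√(4M²+3T²) = √(4×(349000)² + 3×(1.570×10^6)²) = 2.807×10^6 N·mm.
d³ = 16×2.807×10^6/(π×197.5) = 72400 mm³.
d = 41.68 mm.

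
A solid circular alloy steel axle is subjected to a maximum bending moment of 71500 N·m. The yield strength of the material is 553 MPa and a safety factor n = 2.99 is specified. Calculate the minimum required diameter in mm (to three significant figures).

σ_allow = 553/2.99 = 184.9 MPa.
For a solid circular section σ = 32M/(πd³), so d³ = 32M/(π σ_allow) = 32×7.1500×10^7/(π×184.9) = 3.938×10^6 mm³.
d = 157.9 mm.

d = 158 mm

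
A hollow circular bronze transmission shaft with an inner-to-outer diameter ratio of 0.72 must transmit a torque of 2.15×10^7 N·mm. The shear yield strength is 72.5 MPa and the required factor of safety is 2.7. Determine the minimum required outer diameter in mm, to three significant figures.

τ_allow = 72.5/2.7 = 26.85 MPa.
For a hollow shaft τ = 16T/[πd_o³(1−k⁴)] with k = 0.72, so 1−k⁴ = 0.7313.
d_o³ = 16T/[π τ_allow (1−k⁴)] = 16×2.1500×10^7/(π×26.85×0.7313) = 5.576×10^6 mm³.
d_o = 177.3 mm.

d_o = 177 mm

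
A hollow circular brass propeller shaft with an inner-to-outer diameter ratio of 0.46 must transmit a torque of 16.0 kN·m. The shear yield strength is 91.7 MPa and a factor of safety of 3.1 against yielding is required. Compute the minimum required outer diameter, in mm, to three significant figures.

τ_allow = 91.7/3.1 = 29.58 MPa.
For a hollow shaft τ = 16T/[πd_o³(1−k⁴)] with k = 0.46, so 1−k⁴ = 0.9552.
d_o³ = 16T/[π τ_allow (1−k⁴)] = 16×1.6000×10^7/(π×29.58×0.9552) = 2.884×10^6 mm³.
d_o = 142.3 mm.

d_o = 142 mm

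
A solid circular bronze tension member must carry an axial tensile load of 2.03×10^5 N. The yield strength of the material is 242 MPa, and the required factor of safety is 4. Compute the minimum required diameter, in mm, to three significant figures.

d = 65.4 mm

Allowable stress σ_allow = 242/4 = 60.50 MPa.
Required area A = F/σ_allow = 203000/60.50 = 3355 mm².
A = πd²/4 → d = √(4A/π) = 65.36 mm.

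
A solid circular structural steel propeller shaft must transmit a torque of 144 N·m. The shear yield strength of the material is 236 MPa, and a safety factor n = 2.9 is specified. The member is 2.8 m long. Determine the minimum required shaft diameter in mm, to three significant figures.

d = 20.8 mm

Allowable shear stress τ_allow = 236/2.9 = 81.38 MPa.
For a solid shaft τ = 16T/(πd³), so d³ = 16T/(π τ_allow) = 16×144000/(π×81.38) = 9012 mm³.
d = (9012)^(1/3) = 20.81 mm.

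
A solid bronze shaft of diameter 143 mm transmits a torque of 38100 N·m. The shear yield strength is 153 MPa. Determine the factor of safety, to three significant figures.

τ = 16T/(πd³) = 16×3.8100×10^7/(π×143³) = 66.36 MPa.
n = τ_limit/τ = 153/66.36 = 2.306.

n = 2.31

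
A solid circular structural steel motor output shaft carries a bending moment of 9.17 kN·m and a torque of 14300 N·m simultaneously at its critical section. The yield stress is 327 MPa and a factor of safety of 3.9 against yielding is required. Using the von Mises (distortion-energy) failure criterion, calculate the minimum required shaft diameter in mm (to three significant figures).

d = 123 mm

σ_allow = σ_y/n = 327/3.9 = 83.85 MPa.
For a solid shaft σ_b = 32M/(πd³) and τ = 16T/(πd³), so the von Mises stress is σ' = (16/πd³)·√(4M²+3T²).
√(4M²+3T²) = √(4×(9.170×10^6)² + 3×(1.430×10^7)²) = 3.082×10^7 N·mm.
d³ = 16×3.082×10^7/(π×83.85) = 1.872×10^6 mm³.
d = 123.2 mm.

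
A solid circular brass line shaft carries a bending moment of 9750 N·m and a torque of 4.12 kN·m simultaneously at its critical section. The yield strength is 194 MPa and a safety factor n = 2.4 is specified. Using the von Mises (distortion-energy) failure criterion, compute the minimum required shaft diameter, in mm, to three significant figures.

d = 109 mm

σ_allow = σ_y/n = 194/2.4 = 80.83 MPa.
For a solid shaft σ_b = 32M/(πd³) and τ = 16T/(πd³), so the von Mises stress is σ' = (16/πd³)·√(4M²+3T²).
√(4M²+3T²) = √(4×(9.750×10^6)² + 3×(4.120×10^6)²) = 2.076×10^7 N·mm.
d³ = 16×2.076×10^7/(π×80.83) = 1.308×10^6 mm³.
d = 109.4 mm.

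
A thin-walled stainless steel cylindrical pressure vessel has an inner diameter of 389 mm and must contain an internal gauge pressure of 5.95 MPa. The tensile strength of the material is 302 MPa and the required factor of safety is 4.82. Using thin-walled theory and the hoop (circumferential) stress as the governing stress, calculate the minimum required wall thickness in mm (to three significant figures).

t = 18.5 mm

σ_allow = 302/4.82 = 62.66 MPa.
Hoop stress σ_h = pD/(2t), so t = pD/(2σ_allow) = 5.95×389/(2×62.66) = 18.47 mm.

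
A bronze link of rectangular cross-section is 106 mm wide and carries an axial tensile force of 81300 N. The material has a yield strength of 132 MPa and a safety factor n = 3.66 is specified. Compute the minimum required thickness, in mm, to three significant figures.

t = 21.3 mm

σ_allow = 132/3.66 = 36.07 MPa.
Required area A = F/σ_allow = 81300/36.07 = 2254 mm².
t = A/w = 2254/106 = 21.27 mm.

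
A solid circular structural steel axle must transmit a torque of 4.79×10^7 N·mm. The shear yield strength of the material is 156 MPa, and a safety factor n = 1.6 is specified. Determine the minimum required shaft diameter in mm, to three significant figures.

Allowable shear stress τ_allow = 156/1.6 = 97.50 MPa.
For a solid shaft τ = 16T/(πd³), so d³ = 16T/(π τ_allow) = 16×4.7900×10^7/(π×97.50) = 2.502×10^6 mm³.
d = (2.502×10^6)^(1/3) = 135.8 mm.

d = 136 mm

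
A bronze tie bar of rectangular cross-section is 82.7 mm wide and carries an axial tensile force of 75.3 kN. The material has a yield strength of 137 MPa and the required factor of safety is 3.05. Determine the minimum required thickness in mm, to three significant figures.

σ_allow = 137/3.05 = 44.92 MPa.
Required area A = F/σ_allow = 75300/44.92 = 1676 mm².
t = A/w = 1676/82.7 = 20.27 mm.

t = 20.3 mm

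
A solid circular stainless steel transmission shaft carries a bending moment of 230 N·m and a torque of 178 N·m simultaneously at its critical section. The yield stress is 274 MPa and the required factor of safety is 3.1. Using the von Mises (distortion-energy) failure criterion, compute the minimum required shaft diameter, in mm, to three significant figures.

σ_allow = σ_y/n = 274/3.1 = 88.39 MPa.
For a solid shaft σ_b = 32M/(πd³) and τ = 16T/(πd³), so the von Mises stress is σ' = (16/πd³)·√(4M²+3T²).
√(4M²+3T²) = √(4×(230000)² + 3×(178000)²) = 553800 N·mm.
d³ = 16×553800/(π×88.39) = 31910 mm³.
d = 31.72 mm.

d = 31.7 mm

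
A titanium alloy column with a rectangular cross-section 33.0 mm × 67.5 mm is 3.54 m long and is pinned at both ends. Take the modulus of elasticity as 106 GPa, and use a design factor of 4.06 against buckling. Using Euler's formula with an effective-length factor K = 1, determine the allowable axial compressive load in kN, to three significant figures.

P_allow = 4.16 kN

Buckling occurs about the weak axis: I_min = h·b³/12 = 67.5×33.0³/12 = 202100 mm⁴ (b = 33.0 mm is the smaller dimension).
Effective length L_e = KL = 1×3.54 m = 3540 mm.
Euler critical load P_cr = π²EI/L_e² = π²×106000×202100/3540² = 16880 N.
P_allow = P_cr/n = 16880/4.06 = 4157 N.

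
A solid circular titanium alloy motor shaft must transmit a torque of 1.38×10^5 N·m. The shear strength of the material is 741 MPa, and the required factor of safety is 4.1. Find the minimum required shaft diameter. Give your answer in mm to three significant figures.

Allowable shear stress τ_allow = 741/4.1 = 180.7 MPa.
For a solid shaft τ = 16T/(πd³), so d³ = 16T/(π τ_allow) = 16×1.3800×10^8/(π×180.7) = 3.889×10^6 mm³.
d = (3.889×10^6)^(1/3) = 157.3 mm.

d = 157 mm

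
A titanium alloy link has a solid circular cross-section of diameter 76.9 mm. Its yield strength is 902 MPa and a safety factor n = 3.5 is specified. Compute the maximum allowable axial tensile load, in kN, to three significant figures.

F_allow = 1200 kN

σ_allow = 902/3.5 = 257.7 MPa.
A = πd²/4 = π×76.9²/4 = 4645 mm².
F_allow = σ_allow × A = 257.7×4645 = 1.197×10^6 N.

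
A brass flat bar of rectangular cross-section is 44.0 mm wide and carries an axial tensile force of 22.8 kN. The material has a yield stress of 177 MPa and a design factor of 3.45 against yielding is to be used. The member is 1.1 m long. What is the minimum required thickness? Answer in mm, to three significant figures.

t = 10.1 mm

σ_allow = 177/3.45 = 51.30 MPa.
Required area A = F/σ_allow = 22800/51.30 = 444.4 mm².
t = A/w = 444.4/44.0 = 10.10 mm.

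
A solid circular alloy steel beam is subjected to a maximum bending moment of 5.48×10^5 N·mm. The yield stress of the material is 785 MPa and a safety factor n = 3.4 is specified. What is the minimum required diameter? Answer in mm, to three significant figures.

d = 28.9 mm

σ_allow = 785/3.4 = 230.9 MPa.
For a solid circular section σ = 32M/(πd³), so d³ = 32M/(π σ_allow) = 32×548000/(π×230.9) = 24180 mm³.
d = 28.92 mm.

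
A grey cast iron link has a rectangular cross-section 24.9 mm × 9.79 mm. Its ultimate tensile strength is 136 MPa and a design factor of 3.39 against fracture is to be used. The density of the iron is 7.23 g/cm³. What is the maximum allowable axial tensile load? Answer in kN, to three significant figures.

σ_allow = 136/3.39 = 40.12 MPa.
A = 24.9×9.79 = 243.8 mm².
F_allow = σ_allow × A = 40.12×243.8 = 9780 N.

F_allow = 9.78 kN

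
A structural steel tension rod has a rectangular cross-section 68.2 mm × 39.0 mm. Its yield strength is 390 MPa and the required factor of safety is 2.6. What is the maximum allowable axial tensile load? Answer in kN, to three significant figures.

σ_allow = 390/2.6 = 150.0 MPa.
A = 68.2×39.0 = 2660 mm².
F_allow = σ_allow × A = 150.0×2660 = 399000 N.

F_allow = 399 kN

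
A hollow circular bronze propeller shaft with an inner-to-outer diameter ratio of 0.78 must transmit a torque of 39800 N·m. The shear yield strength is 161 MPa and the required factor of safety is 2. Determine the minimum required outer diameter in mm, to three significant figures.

d_o = 159 mm

τ_allow = 161/2 = 80.50 MPa.
For a hollow shaft τ = 16T/[πd_o³(1−k⁴)] with k = 0.78, so 1−k⁴ = 0.6298.
d_o³ = 16T/[π τ_allow (1−k⁴)] = 16×3.9800×10^7/(π×80.50×0.6298) = 3.998×10^6 mm³.
d_o = 158.7 mm.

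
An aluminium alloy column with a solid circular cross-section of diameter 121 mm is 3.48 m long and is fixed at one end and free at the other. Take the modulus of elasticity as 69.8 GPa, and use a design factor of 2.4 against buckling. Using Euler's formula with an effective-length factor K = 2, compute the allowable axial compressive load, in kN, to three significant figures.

I = πd⁴/64 = π×121⁴/64 = 1.052×10^7 mm⁴.
Effective length L_e = KL = 2×3.48 m = 6960 mm.
Euler critical load P_cr = π²EI/L_e² = π²×69800×1.052×10^7/6960² = 149600 N.
P_allow = P_cr/n = 149600/2.4 = 62350 N.

P_allow = 62.4 kN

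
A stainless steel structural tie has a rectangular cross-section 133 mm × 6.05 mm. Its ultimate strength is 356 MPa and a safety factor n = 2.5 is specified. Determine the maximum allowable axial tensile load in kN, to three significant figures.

F_allow = 115 kN

σ_allow = 356/2.5 = 142.4 MPa.
A = 133×6.05 = 804.6 mm².
F_allow = σ_allow × A = 142.4×804.6 = 114600 N.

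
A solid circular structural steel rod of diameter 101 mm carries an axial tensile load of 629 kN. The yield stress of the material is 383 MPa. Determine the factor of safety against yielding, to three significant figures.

n = 4.88

A = πd²/4 = 8012 mm².
σ = F/A = 629000/8012 = 78.51 MPa.
n = 383/78.51 = 4.878.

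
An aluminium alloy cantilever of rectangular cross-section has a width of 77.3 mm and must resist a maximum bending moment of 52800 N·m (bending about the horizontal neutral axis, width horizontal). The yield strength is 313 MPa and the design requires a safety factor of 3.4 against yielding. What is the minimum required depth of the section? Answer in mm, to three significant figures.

σ_allow = 313/3.4 = 92.06 MPa.
For a rectangular section σ = 6M/(bh²), so h² = 6M/(b σ_allow) = 6×5.2800×10^7/(77.3×92.06) = 44520 mm².
h = 211.0 mm.

h = 211 mm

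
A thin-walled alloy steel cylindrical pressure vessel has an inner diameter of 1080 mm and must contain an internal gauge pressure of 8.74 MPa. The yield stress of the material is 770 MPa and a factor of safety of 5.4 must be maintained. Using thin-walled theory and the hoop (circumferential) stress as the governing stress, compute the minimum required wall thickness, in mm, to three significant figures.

t = 33.1 mm

σ_allow = 770/5.4 = 142.6 MPa.
Hoop stress σ_h = pD/(2t), so t = pD/(2σ_allow) = 8.74×1080/(2×142.6) = 33.10 mm.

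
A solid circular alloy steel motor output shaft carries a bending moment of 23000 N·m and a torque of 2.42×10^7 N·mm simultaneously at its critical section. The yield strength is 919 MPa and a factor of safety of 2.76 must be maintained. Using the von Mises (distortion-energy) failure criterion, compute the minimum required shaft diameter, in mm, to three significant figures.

d = 98.4 mm

σ_allow = σ_y/n = 919/2.76 = 333.0 MPa.
For a solid shaft σ_b = 32M/(πd³) and τ = 16T/(πd³), so the von Mises stress is σ' = (16/πd³)·√(4M²+3T²).
√(4M²+3T²) = √(4×(2.300×10^7)² + 3×(2.420×10^7)²) = 6.223×10^7 N·mm.
d³ = 16×6.223×10^7/(π×333.0) = 951900 mm³.
d = 98.37 mm.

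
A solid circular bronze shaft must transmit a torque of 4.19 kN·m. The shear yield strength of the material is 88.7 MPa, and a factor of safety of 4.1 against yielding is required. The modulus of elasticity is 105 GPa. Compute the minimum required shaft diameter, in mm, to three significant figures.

d = 99.5 mm

Allowable shear stress τ_allow = 88.7/4.1 = 21.63 MPa.
For a solid shaft τ = 16T/(πd³), so d³ = 16T/(π τ_allow) = 16×4190000/(π×21.63) = 986400 mm³.
d = (986400)^(1/3) = 99.54 mm.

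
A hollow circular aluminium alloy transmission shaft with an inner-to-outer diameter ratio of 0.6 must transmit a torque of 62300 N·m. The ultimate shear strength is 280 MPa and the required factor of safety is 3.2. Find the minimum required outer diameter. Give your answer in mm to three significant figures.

τ_allow = 280/3.2 = 87.50 MPa.
For a hollow shaft τ = 16T/[πd_o³(1−k⁴)] with k = 0.6, so 1−k⁴ = 0.8704.
d_o³ = 16T/[π τ_allow (1−k⁴)] = 16×6.2300×10^7/(π×87.50×0.8704) = 4.166×10^6 mm³.
d_o = 160.9 mm.

d_o = 161 mm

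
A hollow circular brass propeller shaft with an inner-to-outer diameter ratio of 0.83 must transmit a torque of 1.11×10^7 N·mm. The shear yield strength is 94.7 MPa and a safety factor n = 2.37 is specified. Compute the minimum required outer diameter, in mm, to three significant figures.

τ_allow = 94.7/2.37 = 39.96 MPa.
For a hollow shaft τ = 16T/[πd_o³(1−k⁴)] with k = 0.83, so 1−k⁴ = 0.5254.
d_o³ = 16T/[π τ_allow (1−k⁴)] = 16×1.1100×10^7/(π×39.96×0.5254) = 2.693×10^6 mm³.
d_o = 139.1 mm.

d_o = 139 mm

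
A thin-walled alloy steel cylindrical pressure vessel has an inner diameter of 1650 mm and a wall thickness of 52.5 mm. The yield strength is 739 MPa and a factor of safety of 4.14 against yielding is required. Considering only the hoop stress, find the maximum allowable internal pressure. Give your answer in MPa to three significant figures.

p_allow = 11.4 MPa

σ_allow = 739/4.14 = 178.5 MPa.
σ_h = pD/(2t) → p_allow = 2σ_allow t/D = 2×178.5×52.5/1650 = 11.36 MPa.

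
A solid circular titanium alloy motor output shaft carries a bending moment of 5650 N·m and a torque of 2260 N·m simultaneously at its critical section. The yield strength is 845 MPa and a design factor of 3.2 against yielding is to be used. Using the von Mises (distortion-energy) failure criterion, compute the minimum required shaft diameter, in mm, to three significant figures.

d = 61.3 mm

σ_allow = σ_y/n = 845/3.2 = 264.1 MPa.
For a solid shaft σ_b = 32M/(πd³) and τ = 16T/(πd³), so the von Mises stress is σ' = (16/πd³)·√(4M²+3T²).
√(4M²+3T²) = √(4×(5.650×10^6)² + 3×(2.260×10^6)²) = 1.196×10^7 N·mm.
d³ = 16×1.196×10^7/(π×264.1) = 230600 mm³.
d = 61.33 mm.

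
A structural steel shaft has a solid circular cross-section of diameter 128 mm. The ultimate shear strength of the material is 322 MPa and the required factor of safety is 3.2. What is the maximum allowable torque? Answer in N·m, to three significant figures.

T_allow = 41400 N·m

τ_allow = 322/3.2 = 100.6 MPa.
For a solid shaft T_allow = τ_allow·πd³/16; πd³/16 = π×128³/16 = 411800 mm³.
T_allow = 100.6×411800 = 4.143×10^7 N·mm = 41430 N·m.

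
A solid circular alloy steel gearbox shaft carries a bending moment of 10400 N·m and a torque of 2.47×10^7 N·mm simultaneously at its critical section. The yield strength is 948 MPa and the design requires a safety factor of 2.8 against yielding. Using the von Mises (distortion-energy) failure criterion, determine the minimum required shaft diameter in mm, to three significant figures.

σ_allow = σ_y/n = 948/2.8 = 338.6 MPa.
For a solid shaft σ_b = 32M/(πd³) and τ = 16T/(πd³), so the von Mises stress is σ' = (16/πd³)·√(4M²+3T²).
√(4M²+3T²) = √(4×(1.040×10^7)² + 3×(2.470×10^7)²) = 4.757×10^7 N·mm.
d³ = 16×4.757×10^7/(π×338.6) = 715600 mm³.
d = 89.44 mm.

d = 89.4 mm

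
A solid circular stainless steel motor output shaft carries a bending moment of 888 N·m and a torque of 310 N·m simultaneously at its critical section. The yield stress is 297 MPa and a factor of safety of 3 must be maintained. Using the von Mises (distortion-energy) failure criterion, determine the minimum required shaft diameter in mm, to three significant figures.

d = 45.7 mm

σ_allow = σ_y/n = 297/3 = 99.00 MPa.
For a solid shaft σ_b = 32M/(πd³) and τ = 16T/(πd³), so the von Mises stress is σ' = (16/πd³)·√(4M²+3T²).
√(4M²+3T²) = √(4×(888000)² + 3×(310000)²) = 1.855×10^6 N·mm.
d³ = 16×1.855×10^6/(π×99.00) = 95450 mm³.
d = 45.70 mm.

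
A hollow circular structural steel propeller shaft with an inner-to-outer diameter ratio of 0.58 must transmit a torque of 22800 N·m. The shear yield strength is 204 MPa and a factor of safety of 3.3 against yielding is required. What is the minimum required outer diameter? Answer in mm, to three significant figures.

d_o = 128 mm

τ_allow = 204/3.3 = 61.82 MPa.
For a hollow shaft τ = 16T/[πd_o³(1−k⁴)] with k = 0.58, so 1−k⁴ = 0.8868.
d_o³ = 16T/[π τ_allow (1−k⁴)] = 16×2.2800×10^7/(π×61.82×0.8868) = 2.118×10^6 mm³.
d_o = 128.4 mm.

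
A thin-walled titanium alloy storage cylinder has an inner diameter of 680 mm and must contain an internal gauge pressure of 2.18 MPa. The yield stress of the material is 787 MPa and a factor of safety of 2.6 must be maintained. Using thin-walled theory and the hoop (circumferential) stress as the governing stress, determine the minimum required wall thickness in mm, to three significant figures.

t = 2.45 mm

σ_allow = 787/2.6 = 302.7 MPa.
Hoop stress σ_h = pD/(2t), so t = pD/(2σ_allow) = 2.18×680/(2×302.7) = 2.449 mm.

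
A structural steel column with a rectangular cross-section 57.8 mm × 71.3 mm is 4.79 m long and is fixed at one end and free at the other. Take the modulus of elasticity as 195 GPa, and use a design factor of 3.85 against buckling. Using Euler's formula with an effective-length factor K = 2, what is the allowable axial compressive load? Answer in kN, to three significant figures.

Buckling occurs about the weak axis: I_min = h·b³/12 = 71.3×57.8³/12 = 1.147×10^6 mm⁴ (b = 57.8 mm is the smaller dimension).
Effective length L_e = KL = 2×4.79 m = 9580 mm.
Euler critical load P_cr = π²EI/L_e² = π²×195000×1.147×10^6/9580² = 24060 N.
P_allow = P_cr/n = 24060/3.85 = 6249 N.

P_allow = 6.25 kN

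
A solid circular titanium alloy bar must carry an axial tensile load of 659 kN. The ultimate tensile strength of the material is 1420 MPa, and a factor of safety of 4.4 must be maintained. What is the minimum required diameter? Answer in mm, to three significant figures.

Allowable stress σ_allow = 1420/4.4 = 322.7 MPa.
Required area A = F/σ_allow = 659000/322.7 = 2042 mm².
A = πd²/4 → d = √(4A/π) = 50.99 mm.

d = 51.0 mm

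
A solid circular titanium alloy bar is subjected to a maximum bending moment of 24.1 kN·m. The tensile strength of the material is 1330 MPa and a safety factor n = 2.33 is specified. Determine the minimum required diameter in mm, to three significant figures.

d = 75.5 mm

σ_allow = 1330/2.33 = 570.8 MPa.
For a solid circular section σ = 32M/(πd³), so d³ = 32M/(π σ_allow) = 32×2.4100×10^7/(π×570.8) = 430100 mm³.
d = 75.48 mm.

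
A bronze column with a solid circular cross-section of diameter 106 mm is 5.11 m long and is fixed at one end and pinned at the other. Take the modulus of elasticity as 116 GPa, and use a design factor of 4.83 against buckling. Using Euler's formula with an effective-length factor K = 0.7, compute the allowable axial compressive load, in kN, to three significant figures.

P_allow = 115 kN

I = πd⁴/64 = π×106⁴/64 = 6.197×10^6 mm⁴.
Effective length L_e = KL = 0.7×5.11 m = 3577 mm.
Euler critical load P_cr = π²EI/L_e² = π²×116000×6.197×10^6/3577² = 554500 N.
P_allow = P_cr/n = 554500/4.83 = 114800 N.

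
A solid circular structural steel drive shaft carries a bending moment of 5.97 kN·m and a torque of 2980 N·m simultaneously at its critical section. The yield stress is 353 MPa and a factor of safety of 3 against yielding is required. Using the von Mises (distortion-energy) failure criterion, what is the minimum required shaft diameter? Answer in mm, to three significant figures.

σ_allow = σ_y/n = 353/3 = 117.7 MPa.
For a solid shaft σ_b = 32M/(πd³) and τ = 16T/(πd³), so the von Mises stress is σ' = (16/πd³)·√(4M²+3T²).
√(4M²+3T²) = √(4×(5.970×10^6)² + 3×(2.980×10^6)²) = 1.301×10^7 N·mm.
d³ = 16×1.301×10^7/(π×117.7) = 563000 mm³.
d = 82.57 mm.

d = 82.6 mm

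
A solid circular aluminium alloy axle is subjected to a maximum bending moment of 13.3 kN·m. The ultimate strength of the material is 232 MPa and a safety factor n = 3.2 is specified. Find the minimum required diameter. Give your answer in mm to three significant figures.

σ_allow = 232/3.2 = 72.50 MPa.
For a solid circular section σ = 32M/(πd³), so d³ = 32M/(π σ_allow) = 32×1.3300×10^7/(π×72.50) = 1.869×10^6 mm³.
d = 123.2 mm.

d = 123 mm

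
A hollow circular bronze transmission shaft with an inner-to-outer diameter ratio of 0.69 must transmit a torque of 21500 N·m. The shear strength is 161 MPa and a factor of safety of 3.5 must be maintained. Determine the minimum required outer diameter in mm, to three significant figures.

τ_allow = 161/3.5 = 46.00 MPa.
For a hollow shaft τ = 16T/[πd_o³(1−k⁴)] with k = 0.69, so 1−k⁴ = 0.7733.
d_o³ = 16T/[π τ_allow (1−k⁴)] = 16×2.1500×10^7/(π×46.00×0.7733) = 3.078×10^6 mm³.
d_o = 145.5 mm.

d_o = 145 mm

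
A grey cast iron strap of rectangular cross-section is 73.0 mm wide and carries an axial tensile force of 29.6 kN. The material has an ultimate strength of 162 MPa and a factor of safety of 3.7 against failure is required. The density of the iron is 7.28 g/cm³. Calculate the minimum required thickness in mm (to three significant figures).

σ_allow = 162/3.7 = 43.78 MPa.
Required area A = F/σ_allow = 29600/43.78 = 676.0 mm².
t = A/w = 676.0/73.0 = 9.261 mm.

t = 9.26 mm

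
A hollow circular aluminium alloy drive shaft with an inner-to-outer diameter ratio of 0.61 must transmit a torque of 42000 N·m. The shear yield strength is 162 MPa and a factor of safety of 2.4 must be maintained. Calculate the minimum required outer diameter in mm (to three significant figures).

d_o = 154 mm

τ_allow = 162/2.4 = 67.50 MPa.
For a hollow shaft τ = 16T/[πd_o³(1−k⁴)] with k = 0.61, so 1−k⁴ = 0.8615.
d_o³ = 16T/[π τ_allow (1−k⁴)] = 16×4.2000×10^7/(π×67.50×0.8615) = 3.678×10^6 mm³.
d_o = 154.4 mm.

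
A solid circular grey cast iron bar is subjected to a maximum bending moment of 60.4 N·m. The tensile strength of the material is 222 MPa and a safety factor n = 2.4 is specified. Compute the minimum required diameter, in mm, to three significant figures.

d = 18.8 mm

σ_allow = 222/2.4 = 92.50 MPa.
For a solid circular section σ = 32M/(πd³), so d³ = 32M/(π σ_allow) = 32×60400/(π×92.50) = 6651 mm³.
d = 18.81 mm.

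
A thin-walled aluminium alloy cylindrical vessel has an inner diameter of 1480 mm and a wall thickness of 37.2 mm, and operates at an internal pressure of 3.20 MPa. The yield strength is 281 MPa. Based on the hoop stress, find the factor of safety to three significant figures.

σ_h = pD/(2t) = 3.20×1480/(2×37.2) = 63.66 MPa.
n = 281/63.66 = 4.414.

n = 4.41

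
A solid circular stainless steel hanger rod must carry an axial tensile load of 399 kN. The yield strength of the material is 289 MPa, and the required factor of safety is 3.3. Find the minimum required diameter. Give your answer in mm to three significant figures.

d = 76.2 mm

Allowable stress σ_allow = 289/3.3 = 87.58 MPa.
Required area A = F/σ_allow = 399000/87.58 = 4556 mm².
A = πd²/4 → d = √(4A/π) = 76.16 mm.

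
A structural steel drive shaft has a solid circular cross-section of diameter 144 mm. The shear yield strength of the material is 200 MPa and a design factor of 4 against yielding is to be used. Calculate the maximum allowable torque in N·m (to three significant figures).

τ_allow = 200/4 = 50.00 MPa.
For a solid shaft T_allow = τ_allow·πd³/16; πd³/16 = π×144³/16 = 586300 mm³.
T_allow = 50.00×586300 = 2.931×10^7 N·mm = 29310 N·m.

T_allow = 29300 N·m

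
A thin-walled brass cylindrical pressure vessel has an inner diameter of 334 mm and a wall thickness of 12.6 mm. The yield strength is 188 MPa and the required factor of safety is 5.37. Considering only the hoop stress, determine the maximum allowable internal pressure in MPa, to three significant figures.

σ_allow = 188/5.37 = 35.01 MPa.
σ_h = pD/(2t) → p_allow = 2σ_allow t/D = 2×35.01×12.6/334 = 2.641 MPa.

p_allow = 2.64 MPa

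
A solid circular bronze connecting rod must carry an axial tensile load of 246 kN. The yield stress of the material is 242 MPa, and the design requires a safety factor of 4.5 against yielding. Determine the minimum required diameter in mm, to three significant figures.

Allowable stress σ_allow = 242/4.5 = 53.78 MPa.
Required area A = F/σ_allow = 246000/53.78 = 4574 mm².
A = πd²/4 → d = √(4A/π) = 76.32 mm.

d = 76.3 mm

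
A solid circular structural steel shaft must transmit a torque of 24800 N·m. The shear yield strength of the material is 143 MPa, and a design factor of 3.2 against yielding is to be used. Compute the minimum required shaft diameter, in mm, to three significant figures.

Allowable shear stress τ_allow = 143/3.2 = 44.69 MPa.
For a solid shaft τ = 16T/(πd³), so d³ = 16T/(π τ_allow) = 16×2.4800×10^7/(π×44.69) = 2.826×10^6 mm³.
d = (2.826×10^6)^(1/3) = 141.4 mm.

d = 141 mm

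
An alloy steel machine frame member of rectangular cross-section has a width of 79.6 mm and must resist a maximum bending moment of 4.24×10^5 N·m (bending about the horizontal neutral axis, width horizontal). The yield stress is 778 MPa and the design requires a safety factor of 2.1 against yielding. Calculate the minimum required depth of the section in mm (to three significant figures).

σ_allow = 778/2.1 = 370.5 MPa.
For a rectangular section σ = 6M/(bh²), so h² = 6M/(b σ_allow) = 6×4.2400×10^8/(79.6×370.5) = 86270 mm².
h = 293.7 mm.

h = 294 mm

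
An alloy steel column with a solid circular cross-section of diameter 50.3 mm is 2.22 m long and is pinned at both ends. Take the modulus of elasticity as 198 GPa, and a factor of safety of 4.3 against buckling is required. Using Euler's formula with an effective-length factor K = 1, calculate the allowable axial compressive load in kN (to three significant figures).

P_allow = 29.0 kN

I = πd⁴/64 = π×50.3⁴/64 = 314200 mm⁴.
Effective length L_e = KL = 1×2.22 m = 2220 mm.
Euler critical load P_cr = π²EI/L_e² = π²×198000×314200/2220² = 124600 N.
P_allow = P_cr/n = 124600/4.3 = 28980 N.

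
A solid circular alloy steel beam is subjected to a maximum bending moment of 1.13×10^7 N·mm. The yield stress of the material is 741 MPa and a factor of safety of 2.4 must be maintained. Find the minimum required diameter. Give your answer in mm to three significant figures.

σ_allow = 741/2.4 = 308.8 MPa.
For a solid circular section σ = 32M/(πd³), so d³ = 32M/(π σ_allow) = 32×1.1300×10^7/(π×308.8) = 372800 mm³.
d = 71.97 mm.

d = 72.0 mm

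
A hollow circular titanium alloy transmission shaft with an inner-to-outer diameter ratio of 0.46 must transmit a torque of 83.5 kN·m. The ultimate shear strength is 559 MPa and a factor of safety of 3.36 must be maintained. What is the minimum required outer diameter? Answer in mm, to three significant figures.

τ_allow = 559/3.36 = 166.4 MPa.
For a hollow shaft τ = 16T/[πd_o³(1−k⁴)] with k = 0.46, so 1−k⁴ = 0.9552.
d_o³ = 16T/[π τ_allow (1−k⁴)] = 16×8.3500×10^7/(π×166.4×0.9552) = 2.676×10^6 mm³.
d_o = 138.8 mm.

d_o = 139 mm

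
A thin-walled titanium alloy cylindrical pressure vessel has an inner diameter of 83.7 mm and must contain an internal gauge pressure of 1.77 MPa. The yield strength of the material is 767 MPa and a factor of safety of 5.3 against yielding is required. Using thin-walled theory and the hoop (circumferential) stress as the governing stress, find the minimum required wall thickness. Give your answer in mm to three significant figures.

σ_allow = 767/5.3 = 144.7 MPa.
Hoop stress σ_h = pD/(2t), so t = pD/(2σ_allow) = 1.77×83.7/(2×144.7) = 0.5119 mm.

t = 0.512 mm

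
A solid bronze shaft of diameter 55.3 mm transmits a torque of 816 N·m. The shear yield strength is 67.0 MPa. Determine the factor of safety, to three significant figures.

n = 2.73

τ = 16T/(πd³) = 16×816000/(π×55.3³) = 24.57 MPa.
n = τ_limit/τ = 67.0/24.57 = 2.726.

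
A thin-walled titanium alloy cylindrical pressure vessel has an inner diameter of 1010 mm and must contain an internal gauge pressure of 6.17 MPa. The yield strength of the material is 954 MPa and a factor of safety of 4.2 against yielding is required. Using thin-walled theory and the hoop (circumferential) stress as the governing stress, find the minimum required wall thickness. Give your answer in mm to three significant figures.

t = 13.7 mm

σ_allow = 954/4.2 = 227.1 MPa.
Hoop stress σ_h = pD/(2t), so t = pD/(2σ_allow) = 6.17×1010/(2×227.1) = 13.72 mm.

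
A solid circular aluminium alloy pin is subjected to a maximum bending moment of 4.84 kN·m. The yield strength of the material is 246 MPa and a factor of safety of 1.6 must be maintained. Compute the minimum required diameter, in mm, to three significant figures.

d = 68.4 mm

σ_allow = 246/1.6 = 153.8 MPa.
For a solid circular section σ = 32M/(πd³), so d³ = 32M/(π σ_allow) = 32×4840000/(π×153.8) = 320600 mm³.
d = 68.45 mm.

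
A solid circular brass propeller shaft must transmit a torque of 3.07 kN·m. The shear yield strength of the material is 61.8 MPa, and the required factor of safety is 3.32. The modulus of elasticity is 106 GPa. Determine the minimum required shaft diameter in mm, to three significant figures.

d = 94.4 mm

Allowable shear stress τ_allow = 61.8/3.32 = 18.61 MPa.
For a solid shaft τ = 16T/(πd³), so d³ = 16T/(π τ_allow) = 16×3070000/(π×18.61) = 840000 mm³.
d = (840000)^(1/3) = 94.35 mm.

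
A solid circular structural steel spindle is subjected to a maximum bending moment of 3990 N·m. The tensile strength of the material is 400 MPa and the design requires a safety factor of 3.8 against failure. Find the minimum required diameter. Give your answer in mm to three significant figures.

σ_allow = 400/3.8 = 105.3 MPa.
For a solid circular section σ = 32M/(πd³), so d³ = 32M/(π σ_allow) = 32×3990000/(π×105.3) = 386100 mm³.
d = 72.82 mm.

d = 72.8 mm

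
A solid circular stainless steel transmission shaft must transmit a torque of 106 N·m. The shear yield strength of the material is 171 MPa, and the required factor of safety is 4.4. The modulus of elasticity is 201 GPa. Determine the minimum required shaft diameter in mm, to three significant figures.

Allowable shear stress τ_allow = 171/4.4 = 38.86 MPa.
For a solid shaft τ = 16T/(πd³), so d³ = 16T/(π τ_allow) = 16×106000/(π×38.86) = 13890 mm³.
d = (13890)^(1/3) = 24.04 mm.

d = 24.0 mm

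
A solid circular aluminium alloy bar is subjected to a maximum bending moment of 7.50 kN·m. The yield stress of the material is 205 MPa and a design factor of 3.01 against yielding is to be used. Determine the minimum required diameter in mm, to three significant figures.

σ_allow = 205/3.01 = 68.11 MPa.
For a solid circular section σ = 32M/(πd³), so d³ = 32M/(π σ_allow) = 32×7500000/(π×68.11) = 1.122×10^6 mm³.
d = 103.9 mm.

d = 104 mm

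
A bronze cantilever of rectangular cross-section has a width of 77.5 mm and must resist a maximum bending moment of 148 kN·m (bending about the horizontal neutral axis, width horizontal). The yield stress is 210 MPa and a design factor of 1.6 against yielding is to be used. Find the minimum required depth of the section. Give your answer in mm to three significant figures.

h = 295 mm

σ_allow = 210/1.6 = 131.2 MPa.
For a rectangular section σ = 6M/(bh²), so h² = 6M/(b σ_allow) = 6×1.4800×10^8/(77.5×131.2) = 87300 mm².
h = 295.5 mm.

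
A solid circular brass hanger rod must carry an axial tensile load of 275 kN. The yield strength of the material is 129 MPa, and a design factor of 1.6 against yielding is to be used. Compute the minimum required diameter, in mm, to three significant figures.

d = 65.9 mm

Allowable stress σ_allow = 129/1.6 = 80.62 MPa.
Required area A = F/σ_allow = 275000/80.62 = 3411 mm².
A = πd²/4 → d = √(4A/π) = 65.90 mm.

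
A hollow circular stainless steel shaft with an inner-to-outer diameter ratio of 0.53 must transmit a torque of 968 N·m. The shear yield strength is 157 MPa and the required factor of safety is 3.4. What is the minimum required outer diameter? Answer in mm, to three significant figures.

τ_allow = 157/3.4 = 46.18 MPa.
For a hollow shaft τ = 16T/[πd_o³(1−k⁴)] with k = 0.53, so 1−k⁴ = 0.9211.
d_o³ = 16T/[π τ_allow (1−k⁴)] = 16×968000/(π×46.18×0.9211) = 115900 mm³.
d_o = 48.76 mm.

d_o = 48.8 mm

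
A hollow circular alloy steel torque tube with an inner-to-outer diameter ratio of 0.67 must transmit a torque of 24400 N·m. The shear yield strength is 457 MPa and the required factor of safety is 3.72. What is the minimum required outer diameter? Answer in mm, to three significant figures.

d_o = 108 mm

τ_allow = 457/3.72 = 122.8 MPa.
For a hollow shaft τ = 16T/[πd_o³(1−k⁴)] with k = 0.67, so 1−k⁴ = 0.7985.
d_o³ = 16T/[π τ_allow (1−k⁴)] = 16×2.4400×10^7/(π×122.8×0.7985) = 1.267×10^6 mm³.
d_o = 108.2 mm.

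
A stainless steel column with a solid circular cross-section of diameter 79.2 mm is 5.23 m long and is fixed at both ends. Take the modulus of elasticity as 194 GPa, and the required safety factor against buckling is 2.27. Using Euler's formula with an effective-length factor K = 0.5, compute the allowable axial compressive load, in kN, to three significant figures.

I = πd⁴/64 = π×79.2⁴/64 = 1.931×10^6 mm⁴.
Effective length L_e = KL = 0.5×5.23 m = 2615 mm.
Euler critical load P_cr = π²EI/L_e² = π²×194000×1.931×10^6/2615² = 540800 N.
P_allow = P_cr/n = 540800/2.27 = 238200 N.

P_allow = 238 kN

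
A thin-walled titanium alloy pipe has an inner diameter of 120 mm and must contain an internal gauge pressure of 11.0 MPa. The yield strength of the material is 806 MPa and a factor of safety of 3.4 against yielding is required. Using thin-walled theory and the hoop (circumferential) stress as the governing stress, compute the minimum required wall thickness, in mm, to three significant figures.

σ_allow = 806/3.4 = 237.1 MPa.
Hoop stress σ_h = pD/(2t), so t = pD/(2σ_allow) = 11.0×120/(2×237.1) = 2.784 mm.

t = 2.78 mm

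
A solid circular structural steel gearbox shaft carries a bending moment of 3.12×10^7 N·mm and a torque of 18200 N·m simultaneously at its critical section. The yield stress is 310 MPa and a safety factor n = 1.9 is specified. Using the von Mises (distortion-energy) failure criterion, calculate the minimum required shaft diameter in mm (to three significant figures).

d = 130 mm

σ_allow = σ_y/n = 310/1.9 = 163.2 MPa.
For a solid shaft σ_b = 32M/(πd³) and τ = 16T/(πd³), so the von Mises stress is σ' = (16/πd³)·√(4M²+3T²).
√(4M²+3T²) = √(4×(3.120×10^7)² + 3×(1.820×10^7)²) = 6.991×10^7 N·mm.
d³ = 16×6.991×10^7/(π×163.2) = 2.182×10^6 mm³.
d = 129.7 mm.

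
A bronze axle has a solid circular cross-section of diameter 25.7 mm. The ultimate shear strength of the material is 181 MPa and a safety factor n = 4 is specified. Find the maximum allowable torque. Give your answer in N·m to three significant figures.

T_allow = 151 N·m

τ_allow = 181/4 = 45.25 MPa.
For a solid shaft T_allow = τ_allow·πd³/16; πd³/16 = π×25.7³/16 = 3333 mm³.
T_allow = 45.25×3333 = 150800 N·mm = 150.8 N·m.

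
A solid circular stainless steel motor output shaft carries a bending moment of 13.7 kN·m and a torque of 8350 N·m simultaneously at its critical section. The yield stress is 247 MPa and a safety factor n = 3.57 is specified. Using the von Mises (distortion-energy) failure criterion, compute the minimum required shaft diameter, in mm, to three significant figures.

d = 132 mm

σ_allow = σ_y/n = 247/3.57 = 69.19 MPa.
For a solid shaft σ_b = 32M/(πd³) and τ = 16T/(πd³), so the von Mises stress is σ' = (16/πd³)·√(4M²+3T²).
√(4M²+3T²) = √(4×(1.370×10^7)² + 3×(8.350×10^6)²) = 3.098×10^7 N·mm.
d³ = 16×3.098×10^7/(π×69.19) = 2.281×10^6 mm³.
d = 131.6 mm.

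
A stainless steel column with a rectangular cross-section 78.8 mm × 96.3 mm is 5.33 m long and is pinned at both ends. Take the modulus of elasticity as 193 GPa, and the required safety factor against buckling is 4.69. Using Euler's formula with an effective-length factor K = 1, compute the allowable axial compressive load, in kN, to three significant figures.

Buckling occurs about the weak axis: I_min = h·b³/12 = 96.3×78.8³/12 = 3.927×10^6 mm⁴ (b = 78.8 mm is the smaller dimension).
Effective length L_e = KL = 1×5.33 m = 5330 mm.
Euler critical load P_cr = π²EI/L_e² = π²×193000×3.927×10^6/5330² = 263300 N.
P_allow = P_cr/n = 263300/4.69 = 56140 N.

P_allow = 56.1 kN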